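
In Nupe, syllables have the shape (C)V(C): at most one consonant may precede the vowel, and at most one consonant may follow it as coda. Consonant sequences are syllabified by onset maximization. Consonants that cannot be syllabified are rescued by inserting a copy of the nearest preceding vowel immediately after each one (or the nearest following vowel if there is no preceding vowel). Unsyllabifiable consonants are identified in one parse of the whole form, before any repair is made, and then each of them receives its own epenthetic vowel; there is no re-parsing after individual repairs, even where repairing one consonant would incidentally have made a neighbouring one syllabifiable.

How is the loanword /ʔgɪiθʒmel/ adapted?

ʔɪgɪiθʒimel

The consonants /ʔ/, /ʒ/ cannot be parsed into a legal (C)V(C) syllable (at most one coda consonant is licensed; onsets are limited to one consonant).
Epenthesis after each stranded consonant: /ʔ/ → /ʔɪ/, /ʒ/ → /ʒi/.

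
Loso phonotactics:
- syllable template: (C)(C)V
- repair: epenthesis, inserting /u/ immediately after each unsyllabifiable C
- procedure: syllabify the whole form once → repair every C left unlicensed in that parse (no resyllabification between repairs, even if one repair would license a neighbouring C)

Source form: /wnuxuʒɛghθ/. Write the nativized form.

Under (C)(C)V, the unsyllabifiable consonants are /g/, /h/, /θ/ (no codas are permitted; onsets may contain at most 2 consonants).
Each unlicensed consonant becomes the onset of a new syllable: /g/ → /gu/, /h/ → /hu/, /θ/ → /θu/.

wnuxuʒɛguhuθu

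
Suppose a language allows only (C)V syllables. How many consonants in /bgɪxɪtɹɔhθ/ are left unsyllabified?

The consonants /b/, /t/, /h/, /θ/ cannot be parsed into a legal (C)V syllable (no codas are permitted; onsets are limited to one consonant).

4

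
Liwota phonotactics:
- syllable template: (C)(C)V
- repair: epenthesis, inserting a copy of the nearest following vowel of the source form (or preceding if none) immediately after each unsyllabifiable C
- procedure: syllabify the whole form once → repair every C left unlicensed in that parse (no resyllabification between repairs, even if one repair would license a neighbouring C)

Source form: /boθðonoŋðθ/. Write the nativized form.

Syllabifying with onset maximization leaves /ŋ/, /ð/, /θ/ stranded (no codas are permitted; onsets may contain at most 2 consonants).
Epenthesis after each stranded consonant: /ŋ/ → /ŋo/, /ð/ → /ðo/, /θ/ → /θo/.

boθðonoŋoðoθo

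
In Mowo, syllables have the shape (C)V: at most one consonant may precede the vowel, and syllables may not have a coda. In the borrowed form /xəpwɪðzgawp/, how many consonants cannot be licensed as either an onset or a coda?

Syllabifying with onset maximization leaves /p/, /ð/, /z/, /w/, /p/ stranded (no codas are permitted; onsets are limited to one consonant).

5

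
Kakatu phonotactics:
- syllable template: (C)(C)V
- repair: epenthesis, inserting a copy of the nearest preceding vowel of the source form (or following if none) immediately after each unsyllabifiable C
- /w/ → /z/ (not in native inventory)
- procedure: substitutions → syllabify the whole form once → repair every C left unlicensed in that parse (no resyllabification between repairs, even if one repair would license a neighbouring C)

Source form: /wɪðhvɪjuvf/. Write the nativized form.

Substitution: /w/ → /z/, giving /zɪðhvɪjuvf/.
Syllabifying with onset maximization leaves /ð/, /v/, /f/ stranded (no codas are permitted; onsets may contain at most 2 consonants).
Inserting the epenthetic vowel yields /ð/ → /ðɪ/, /v/ → /vu/, /f/ → /fu/.

zɪðɪhvɪjuvufu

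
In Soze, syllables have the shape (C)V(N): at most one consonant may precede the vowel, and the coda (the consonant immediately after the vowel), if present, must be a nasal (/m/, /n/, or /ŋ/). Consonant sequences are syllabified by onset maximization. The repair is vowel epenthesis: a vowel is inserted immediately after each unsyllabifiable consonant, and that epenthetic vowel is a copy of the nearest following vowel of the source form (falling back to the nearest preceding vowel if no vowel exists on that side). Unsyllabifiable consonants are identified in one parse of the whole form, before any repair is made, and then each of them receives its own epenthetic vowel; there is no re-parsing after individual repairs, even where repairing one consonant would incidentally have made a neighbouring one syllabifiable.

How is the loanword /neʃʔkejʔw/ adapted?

Syllabifying with onset maximization leaves /ʃ/, /ʔ/, /j/, /ʔ/, /w/ stranded (only a nasal (/m/, /n/, or /ŋ/) is licensed in coda position; onsets are limited to one consonant).
Each unlicensed consonant becomes the onset of a new syllable: /ʃ/ → /ʃe/, /ʔ/ → /ʔe/, /j/ → /je/, /ʔ/ → /ʔe/, /w/ → /we/.

neʃeʔekejeʔewe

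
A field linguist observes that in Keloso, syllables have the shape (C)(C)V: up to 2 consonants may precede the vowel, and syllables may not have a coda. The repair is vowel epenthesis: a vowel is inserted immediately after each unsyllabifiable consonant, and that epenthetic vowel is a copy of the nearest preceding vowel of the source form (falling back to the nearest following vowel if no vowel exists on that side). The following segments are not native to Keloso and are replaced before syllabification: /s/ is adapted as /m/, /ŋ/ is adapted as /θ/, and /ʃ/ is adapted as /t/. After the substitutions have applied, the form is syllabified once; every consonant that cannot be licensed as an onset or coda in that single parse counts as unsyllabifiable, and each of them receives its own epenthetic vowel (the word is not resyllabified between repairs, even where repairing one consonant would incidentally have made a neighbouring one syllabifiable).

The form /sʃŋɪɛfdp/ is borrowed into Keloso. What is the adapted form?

mɪtθɪɛfɛdɛpɛ

Substitution: /s/ → /m/, /ʃ/ → /t/, /ŋ/ → /θ/, giving /mtθɪɛfdp/.
The consonants /m/, /f/, /d/, /p/ cannot be parsed into a legal (C)(C)V syllable (no codas are permitted; onsets may contain at most 2 consonants).
Epenthesis after each stranded consonant: /m/ → /mɪ/, /f/ → /fɛ/, /d/ → /dɛ/, /p/ → /pɛ/.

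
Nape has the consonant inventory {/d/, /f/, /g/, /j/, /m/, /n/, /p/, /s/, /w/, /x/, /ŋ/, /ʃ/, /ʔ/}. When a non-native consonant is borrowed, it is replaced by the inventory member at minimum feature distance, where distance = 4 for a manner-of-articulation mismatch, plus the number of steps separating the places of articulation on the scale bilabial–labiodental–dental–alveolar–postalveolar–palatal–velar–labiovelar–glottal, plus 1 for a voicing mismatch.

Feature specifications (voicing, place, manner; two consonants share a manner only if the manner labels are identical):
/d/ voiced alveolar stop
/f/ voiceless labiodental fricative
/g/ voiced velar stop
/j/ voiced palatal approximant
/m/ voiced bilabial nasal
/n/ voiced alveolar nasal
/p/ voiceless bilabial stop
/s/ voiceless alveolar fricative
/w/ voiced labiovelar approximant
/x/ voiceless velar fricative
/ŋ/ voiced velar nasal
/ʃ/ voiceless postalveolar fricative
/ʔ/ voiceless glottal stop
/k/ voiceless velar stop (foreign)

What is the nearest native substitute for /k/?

/g/ is closest: same manner (stop), place distance 0 (velar→velar), voicing differs (+1); total 1. Next closest is /ʔ/ at distance 2.

g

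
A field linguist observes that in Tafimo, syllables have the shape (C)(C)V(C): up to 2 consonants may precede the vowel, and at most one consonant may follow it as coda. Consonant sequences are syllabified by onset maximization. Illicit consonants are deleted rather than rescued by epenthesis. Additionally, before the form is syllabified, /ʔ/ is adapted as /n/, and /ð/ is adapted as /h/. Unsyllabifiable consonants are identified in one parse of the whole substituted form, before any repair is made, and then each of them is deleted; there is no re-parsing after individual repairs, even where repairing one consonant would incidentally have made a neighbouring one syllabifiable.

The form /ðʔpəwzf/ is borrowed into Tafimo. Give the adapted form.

npəw

Substitution: /ð/ → /h/, /ʔ/ → /n/, giving /hnpəwzf/.
The consonants /h/, /z/, /f/ cannot be parsed into a legal (C)(C)V(C) syllable (at most one coda consonant is licensed; onsets may contain at most 2 consonants).
Deleting the stranded consonants removes /h/, /z/, /f/.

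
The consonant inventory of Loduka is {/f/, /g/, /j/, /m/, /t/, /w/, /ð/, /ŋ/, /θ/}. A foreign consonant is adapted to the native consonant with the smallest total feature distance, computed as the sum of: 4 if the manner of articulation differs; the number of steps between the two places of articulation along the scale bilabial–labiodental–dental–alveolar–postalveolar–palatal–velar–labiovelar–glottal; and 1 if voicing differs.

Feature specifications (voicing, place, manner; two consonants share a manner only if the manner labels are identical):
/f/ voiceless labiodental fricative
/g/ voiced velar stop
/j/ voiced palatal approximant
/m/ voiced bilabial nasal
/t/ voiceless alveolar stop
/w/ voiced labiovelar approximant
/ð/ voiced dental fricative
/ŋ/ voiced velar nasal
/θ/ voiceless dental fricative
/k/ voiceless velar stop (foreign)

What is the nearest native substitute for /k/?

g

/g/ is closest: same manner (stop), place distance 0 (velar→velar), voicing differs (+1); total 1. Next closest is /t/ at distance 3.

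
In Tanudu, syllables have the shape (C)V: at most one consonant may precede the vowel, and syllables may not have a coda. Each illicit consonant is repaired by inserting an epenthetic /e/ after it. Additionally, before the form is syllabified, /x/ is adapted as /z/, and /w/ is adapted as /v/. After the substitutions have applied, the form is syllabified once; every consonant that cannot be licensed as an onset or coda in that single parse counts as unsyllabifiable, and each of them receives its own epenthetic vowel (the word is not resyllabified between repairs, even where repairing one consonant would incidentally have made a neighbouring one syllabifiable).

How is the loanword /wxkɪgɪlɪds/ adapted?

vezekɪgɪlɪdese

Substitution: /w/ → /v/, /x/ → /z/, giving /vzkɪgɪlɪds/.
Under (C)V, the unsyllabifiable consonants are /v/, /z/, /d/, /s/ (no codas are permitted; onsets are limited to one consonant).
Each unlicensed consonant becomes the onset of a new syllable: /v/ → /ve/, /z/ → /ze/, /d/ → /de/, /s/ → /se/.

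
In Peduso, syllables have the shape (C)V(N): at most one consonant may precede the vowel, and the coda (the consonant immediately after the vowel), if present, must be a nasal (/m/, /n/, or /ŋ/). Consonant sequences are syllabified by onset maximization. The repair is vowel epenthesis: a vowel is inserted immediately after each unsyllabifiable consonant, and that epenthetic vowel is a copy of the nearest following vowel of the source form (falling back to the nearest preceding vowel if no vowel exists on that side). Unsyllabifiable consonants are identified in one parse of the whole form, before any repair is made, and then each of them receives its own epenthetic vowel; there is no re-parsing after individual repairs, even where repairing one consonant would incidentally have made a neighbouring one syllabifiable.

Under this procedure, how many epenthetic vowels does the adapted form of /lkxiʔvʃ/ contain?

The unsyllabifiable consonants are /l/, /k/, /ʔ/, /v/, /ʃ/; each receives one epenthetic vowel.

5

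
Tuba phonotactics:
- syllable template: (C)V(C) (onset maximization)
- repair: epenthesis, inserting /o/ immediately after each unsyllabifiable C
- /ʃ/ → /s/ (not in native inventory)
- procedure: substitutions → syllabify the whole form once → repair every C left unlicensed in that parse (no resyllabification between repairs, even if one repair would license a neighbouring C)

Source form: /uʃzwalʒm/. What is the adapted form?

uszowalʒomo

Substitution: /ʃ/ → /s/, giving /uszwalʒm/.
Syllabifying with onset maximization leaves /z/, /ʒ/, /m/ stranded (at most one coda consonant is licensed; onsets are limited to one consonant).
Epenthesis after each stranded consonant: /z/ → /zo/, /ʒ/ → /ʒo/, /m/ → /mo/.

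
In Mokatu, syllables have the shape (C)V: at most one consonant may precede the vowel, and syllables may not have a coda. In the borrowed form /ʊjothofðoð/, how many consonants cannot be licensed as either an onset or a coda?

Syllabifying with onset maximization leaves /t/, /f/, /ð/ stranded (no codas are permitted; onsets are limited to one consonant).

3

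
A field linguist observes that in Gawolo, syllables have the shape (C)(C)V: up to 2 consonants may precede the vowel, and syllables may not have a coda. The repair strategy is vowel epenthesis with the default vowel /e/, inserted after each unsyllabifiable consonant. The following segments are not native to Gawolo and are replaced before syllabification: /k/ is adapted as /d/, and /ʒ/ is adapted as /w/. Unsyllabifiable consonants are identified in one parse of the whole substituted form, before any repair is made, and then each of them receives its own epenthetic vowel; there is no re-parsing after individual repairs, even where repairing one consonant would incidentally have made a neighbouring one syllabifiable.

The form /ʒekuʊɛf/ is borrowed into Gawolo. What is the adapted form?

weduʊɛfe

Substitution: /ʒ/ → /w/, /k/ → /d/, giving /weduʊɛf/.
Under (C)(C)V, the unsyllabifiable consonants are /f/ (no codas are permitted; onsets may contain at most 2 consonants).
Inserting the epenthetic vowel yields /f/ → /fe/.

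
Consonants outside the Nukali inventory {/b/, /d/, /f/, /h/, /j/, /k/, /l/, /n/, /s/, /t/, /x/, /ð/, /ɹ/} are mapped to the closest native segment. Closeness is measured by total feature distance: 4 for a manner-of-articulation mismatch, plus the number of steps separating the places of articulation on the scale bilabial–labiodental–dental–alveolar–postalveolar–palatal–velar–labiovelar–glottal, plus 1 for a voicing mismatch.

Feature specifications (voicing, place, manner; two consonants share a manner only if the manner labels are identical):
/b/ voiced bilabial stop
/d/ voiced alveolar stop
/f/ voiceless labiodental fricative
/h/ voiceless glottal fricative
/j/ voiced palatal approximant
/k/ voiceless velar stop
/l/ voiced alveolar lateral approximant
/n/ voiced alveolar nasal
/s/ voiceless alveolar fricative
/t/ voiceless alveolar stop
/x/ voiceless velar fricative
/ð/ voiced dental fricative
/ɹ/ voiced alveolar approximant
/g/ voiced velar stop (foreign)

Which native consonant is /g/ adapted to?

/k/ is closest: same manner (stop), place distance 0 (velar→velar), voicing differs (+1); total 1. Next closest is /d/ at distance 3.

k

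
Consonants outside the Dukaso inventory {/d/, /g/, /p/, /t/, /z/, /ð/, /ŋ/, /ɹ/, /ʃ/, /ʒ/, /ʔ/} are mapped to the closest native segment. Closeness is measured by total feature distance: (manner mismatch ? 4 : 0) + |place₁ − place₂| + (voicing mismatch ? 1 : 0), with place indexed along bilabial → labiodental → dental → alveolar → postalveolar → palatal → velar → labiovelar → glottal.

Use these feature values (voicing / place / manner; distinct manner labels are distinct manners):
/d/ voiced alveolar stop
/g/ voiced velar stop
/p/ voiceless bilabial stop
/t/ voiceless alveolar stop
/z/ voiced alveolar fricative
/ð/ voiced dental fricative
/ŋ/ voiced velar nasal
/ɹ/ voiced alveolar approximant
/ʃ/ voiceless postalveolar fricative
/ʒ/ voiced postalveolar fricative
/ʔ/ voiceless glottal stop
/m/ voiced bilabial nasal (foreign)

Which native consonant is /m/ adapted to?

p

/p/ is closest: manner differs (nasal→stop, +4), place distance 0 (bilabial→bilabial), voicing differs (+1); total 5. Next closest is /ð/ at distance 6.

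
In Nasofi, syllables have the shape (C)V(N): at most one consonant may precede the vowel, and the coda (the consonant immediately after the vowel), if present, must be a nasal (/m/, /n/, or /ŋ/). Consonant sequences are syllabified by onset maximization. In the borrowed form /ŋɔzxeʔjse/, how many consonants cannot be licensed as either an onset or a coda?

3

Syllabifying with onset maximization leaves /z/, /ʔ/, /j/ stranded (only a nasal (/m/, /n/, or /ŋ/) is licensed in coda position; onsets are limited to one consonant).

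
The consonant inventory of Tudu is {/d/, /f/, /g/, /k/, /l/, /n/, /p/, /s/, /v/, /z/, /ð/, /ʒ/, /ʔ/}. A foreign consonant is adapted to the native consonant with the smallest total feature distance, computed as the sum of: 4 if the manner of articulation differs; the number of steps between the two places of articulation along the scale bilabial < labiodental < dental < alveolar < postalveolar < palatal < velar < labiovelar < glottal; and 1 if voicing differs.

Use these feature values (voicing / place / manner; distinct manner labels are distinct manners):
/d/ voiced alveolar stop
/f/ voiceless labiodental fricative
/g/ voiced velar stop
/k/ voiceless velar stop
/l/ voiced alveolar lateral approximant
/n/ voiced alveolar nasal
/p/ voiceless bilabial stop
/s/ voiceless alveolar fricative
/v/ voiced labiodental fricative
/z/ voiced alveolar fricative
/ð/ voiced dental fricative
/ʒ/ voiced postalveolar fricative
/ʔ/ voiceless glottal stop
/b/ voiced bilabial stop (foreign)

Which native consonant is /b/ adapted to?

/p/ is closest: same manner (stop), place distance 0 (bilabial→bilabial), voicing differs (+1); total 1. Next closest is /d/ at distance 3.

p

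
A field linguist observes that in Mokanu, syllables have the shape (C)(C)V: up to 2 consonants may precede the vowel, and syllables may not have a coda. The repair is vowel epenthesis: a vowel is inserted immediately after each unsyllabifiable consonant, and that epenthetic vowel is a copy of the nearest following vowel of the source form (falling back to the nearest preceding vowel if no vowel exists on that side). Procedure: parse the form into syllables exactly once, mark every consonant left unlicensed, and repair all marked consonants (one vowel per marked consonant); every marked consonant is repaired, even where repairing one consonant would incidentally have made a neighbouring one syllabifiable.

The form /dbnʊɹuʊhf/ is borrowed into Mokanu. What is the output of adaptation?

The consonants /d/, /h/, /f/ cannot be parsed into a legal (C)(C)V syllable (no codas are permitted; onsets may contain at most 2 consonants).
Each unlicensed consonant becomes the onset of a new syllable: /d/ → /dʊ/, /h/ → /hʊ/, /f/ → /fʊ/.

dʊbnʊɹuʊhʊfʊ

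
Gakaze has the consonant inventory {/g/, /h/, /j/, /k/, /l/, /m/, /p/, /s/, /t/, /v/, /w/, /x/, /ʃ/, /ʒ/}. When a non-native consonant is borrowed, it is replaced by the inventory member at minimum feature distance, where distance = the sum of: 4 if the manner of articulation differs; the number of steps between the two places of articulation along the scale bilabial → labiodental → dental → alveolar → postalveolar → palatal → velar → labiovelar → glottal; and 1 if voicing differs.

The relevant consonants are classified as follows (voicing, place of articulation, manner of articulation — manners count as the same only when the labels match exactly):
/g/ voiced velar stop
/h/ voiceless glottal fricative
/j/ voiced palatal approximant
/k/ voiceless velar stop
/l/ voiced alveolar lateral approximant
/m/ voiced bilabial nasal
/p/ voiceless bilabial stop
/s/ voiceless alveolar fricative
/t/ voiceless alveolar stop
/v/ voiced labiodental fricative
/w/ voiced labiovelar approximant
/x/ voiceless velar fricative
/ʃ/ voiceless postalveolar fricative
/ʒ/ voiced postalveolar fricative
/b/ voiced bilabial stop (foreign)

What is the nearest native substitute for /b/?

/p/ is closest: same manner (stop), place distance 0 (bilabial→bilabial), voicing differs (+1); total 1. Next closest is /m/ at distance 4.

p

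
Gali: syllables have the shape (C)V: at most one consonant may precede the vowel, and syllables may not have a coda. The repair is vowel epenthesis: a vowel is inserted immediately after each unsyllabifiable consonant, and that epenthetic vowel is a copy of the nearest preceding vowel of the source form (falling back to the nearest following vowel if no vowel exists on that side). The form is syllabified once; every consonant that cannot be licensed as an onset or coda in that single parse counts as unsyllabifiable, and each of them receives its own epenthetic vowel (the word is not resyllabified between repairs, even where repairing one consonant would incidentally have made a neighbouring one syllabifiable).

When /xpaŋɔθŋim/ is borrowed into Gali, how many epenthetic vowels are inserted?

The unsyllabifiable consonants are /x/, /θ/, /m/; each receives one epenthetic vowel.

3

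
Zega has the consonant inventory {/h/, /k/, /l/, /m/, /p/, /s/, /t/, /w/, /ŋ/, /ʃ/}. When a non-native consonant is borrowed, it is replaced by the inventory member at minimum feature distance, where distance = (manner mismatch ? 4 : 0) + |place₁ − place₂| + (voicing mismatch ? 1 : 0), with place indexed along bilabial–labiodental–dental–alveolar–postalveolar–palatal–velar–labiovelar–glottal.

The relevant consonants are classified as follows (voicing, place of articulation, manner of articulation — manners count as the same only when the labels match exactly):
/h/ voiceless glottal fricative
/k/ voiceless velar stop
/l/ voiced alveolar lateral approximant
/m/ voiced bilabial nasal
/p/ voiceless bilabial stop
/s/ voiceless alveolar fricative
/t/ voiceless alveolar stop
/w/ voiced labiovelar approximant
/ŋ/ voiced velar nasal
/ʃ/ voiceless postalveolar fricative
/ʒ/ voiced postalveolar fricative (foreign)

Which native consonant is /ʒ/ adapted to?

ʃ

/ʃ/ is closest: same manner (fricative), place distance 0 (postalveolar→postalveolar), voicing differs (+1); total 1. Next closest is /s/ at distance 2.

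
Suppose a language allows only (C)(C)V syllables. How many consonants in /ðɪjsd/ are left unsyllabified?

3

The consonants /j/, /s/, /d/ cannot be parsed into a legal (C)(C)V syllable (no codas are permitted; onsets may contain at most 2 consonants).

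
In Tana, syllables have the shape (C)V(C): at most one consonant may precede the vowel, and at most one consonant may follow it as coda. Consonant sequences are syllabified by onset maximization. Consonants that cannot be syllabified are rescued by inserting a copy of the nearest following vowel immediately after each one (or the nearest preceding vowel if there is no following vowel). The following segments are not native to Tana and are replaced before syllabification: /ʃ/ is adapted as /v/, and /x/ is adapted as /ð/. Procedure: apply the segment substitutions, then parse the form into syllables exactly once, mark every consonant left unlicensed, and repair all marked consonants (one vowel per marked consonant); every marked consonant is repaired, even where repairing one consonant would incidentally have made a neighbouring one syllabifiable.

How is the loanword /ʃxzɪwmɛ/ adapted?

vɪðɪzɪwmɛ

Substitution: /ʃ/ → /v/, /x/ → /ð/, giving /vðzɪwmɛ/.
The consonants /v/, /ð/ cannot be parsed into a legal (C)V(C) syllable (at most one coda consonant is licensed; onsets are limited to one consonant).
Epenthesis after each stranded consonant: /v/ → /vɪ/, /ð/ → /ðɪ/.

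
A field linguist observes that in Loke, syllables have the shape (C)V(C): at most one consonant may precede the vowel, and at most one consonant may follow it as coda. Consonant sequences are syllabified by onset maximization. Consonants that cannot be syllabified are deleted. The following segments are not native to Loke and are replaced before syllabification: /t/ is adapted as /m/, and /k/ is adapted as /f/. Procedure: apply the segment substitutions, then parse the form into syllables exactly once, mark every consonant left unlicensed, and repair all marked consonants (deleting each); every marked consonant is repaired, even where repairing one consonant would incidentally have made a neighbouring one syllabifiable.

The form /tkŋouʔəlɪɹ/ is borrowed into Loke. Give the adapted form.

Substitution: /t/ → /m/, /k/ → /f/, giving /mfŋouʔəlɪɹ/.
Syllabifying with onset maximization leaves /m/, /f/ stranded (at most one coda consonant is licensed; onsets are limited to one consonant).
Deleting the stranded consonants removes /m/, /f/.

ŋouʔəlɪɹ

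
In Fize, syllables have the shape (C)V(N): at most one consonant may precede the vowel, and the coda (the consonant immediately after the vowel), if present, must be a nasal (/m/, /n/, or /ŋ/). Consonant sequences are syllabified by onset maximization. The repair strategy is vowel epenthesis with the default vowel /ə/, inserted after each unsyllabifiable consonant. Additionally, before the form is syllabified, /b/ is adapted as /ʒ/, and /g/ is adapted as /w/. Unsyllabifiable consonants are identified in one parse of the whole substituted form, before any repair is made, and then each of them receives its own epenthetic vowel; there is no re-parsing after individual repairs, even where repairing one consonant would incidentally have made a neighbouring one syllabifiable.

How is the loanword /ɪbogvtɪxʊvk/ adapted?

ɪʒowəvətɪxʊvəkə

Substitution: /b/ → /ʒ/, /g/ → /w/, giving /ɪʒowvtɪxʊvk/.
Syllabifying with onset maximization leaves /w/, /v/, /v/, /k/ stranded (only a nasal (/m/, /n/, or /ŋ/) is licensed in coda position; onsets are limited to one consonant).
Epenthesis after each stranded consonant: /w/ → /wə/, /v/ → /və/, /v/ → /və/, /k/ → /kə/.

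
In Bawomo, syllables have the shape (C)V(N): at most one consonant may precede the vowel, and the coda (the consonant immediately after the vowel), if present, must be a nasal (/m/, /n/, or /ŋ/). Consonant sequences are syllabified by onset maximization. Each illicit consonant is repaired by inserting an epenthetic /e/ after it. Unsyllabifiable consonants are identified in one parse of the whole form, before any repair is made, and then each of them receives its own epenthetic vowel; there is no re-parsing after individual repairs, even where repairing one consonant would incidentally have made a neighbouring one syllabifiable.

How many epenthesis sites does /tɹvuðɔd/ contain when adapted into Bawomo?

The unsyllabifiable consonants are /t/, /ɹ/, /d/; each receives one epenthetic vowel.

3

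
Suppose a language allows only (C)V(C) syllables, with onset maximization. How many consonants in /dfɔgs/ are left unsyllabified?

2

Under (C)V(C), the unsyllabifiable consonants are /d/, /s/ (at most one coda consonant is licensed; onsets are limited to one consonant).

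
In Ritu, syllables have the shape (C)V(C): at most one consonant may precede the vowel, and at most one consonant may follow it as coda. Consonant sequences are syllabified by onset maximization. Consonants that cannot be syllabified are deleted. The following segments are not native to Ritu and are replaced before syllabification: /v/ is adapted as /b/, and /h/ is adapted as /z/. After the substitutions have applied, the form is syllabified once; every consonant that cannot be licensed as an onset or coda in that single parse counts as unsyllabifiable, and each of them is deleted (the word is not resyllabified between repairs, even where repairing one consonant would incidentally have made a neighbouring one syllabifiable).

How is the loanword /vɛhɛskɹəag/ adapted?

Substitution: /v/ → /b/, /h/ → /z/, giving /bɛzɛskɹəag/.
The consonants /k/ cannot be parsed into a legal (C)V(C) syllable (at most one coda consonant is licensed; onsets are limited to one consonant).
Deleting the stranded consonants removes /k/.

bɛzɛsɹəag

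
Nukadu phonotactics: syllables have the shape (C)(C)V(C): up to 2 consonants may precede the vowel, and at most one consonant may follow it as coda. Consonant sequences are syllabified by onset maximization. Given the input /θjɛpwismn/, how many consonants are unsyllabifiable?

Syllabifying with onset maximization leaves /m/, /n/ stranded (at most one coda consonant is licensed; onsets may contain at most 2 consonants).

2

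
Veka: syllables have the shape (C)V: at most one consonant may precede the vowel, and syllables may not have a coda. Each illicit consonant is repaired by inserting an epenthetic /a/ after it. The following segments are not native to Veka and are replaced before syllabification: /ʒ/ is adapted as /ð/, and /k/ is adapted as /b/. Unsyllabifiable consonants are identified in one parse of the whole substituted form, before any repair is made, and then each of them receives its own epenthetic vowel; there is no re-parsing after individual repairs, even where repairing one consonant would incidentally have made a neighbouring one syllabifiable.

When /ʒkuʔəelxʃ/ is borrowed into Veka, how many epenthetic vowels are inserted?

4

After substitution the input is /ðbuʔəelxʃ/.
The unsyllabifiable consonants are /ð/, /l/, /x/, /ʃ/; each receives one epenthetic vowel.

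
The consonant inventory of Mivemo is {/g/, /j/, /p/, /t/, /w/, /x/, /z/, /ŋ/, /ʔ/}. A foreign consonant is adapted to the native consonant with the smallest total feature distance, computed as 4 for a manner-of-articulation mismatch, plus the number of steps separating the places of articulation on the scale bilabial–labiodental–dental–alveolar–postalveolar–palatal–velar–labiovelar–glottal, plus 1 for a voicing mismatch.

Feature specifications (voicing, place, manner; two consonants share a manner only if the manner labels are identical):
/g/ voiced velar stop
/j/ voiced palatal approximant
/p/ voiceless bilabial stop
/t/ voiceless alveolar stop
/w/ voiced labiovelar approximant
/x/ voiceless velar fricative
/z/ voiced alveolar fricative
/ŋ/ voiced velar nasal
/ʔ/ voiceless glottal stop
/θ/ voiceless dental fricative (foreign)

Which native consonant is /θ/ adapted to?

z

/z/ is closest: same manner (fricative), place distance 1 (dental→alveolar), voicing differs (+1); total 2. Next closest is /x/ at distance 4.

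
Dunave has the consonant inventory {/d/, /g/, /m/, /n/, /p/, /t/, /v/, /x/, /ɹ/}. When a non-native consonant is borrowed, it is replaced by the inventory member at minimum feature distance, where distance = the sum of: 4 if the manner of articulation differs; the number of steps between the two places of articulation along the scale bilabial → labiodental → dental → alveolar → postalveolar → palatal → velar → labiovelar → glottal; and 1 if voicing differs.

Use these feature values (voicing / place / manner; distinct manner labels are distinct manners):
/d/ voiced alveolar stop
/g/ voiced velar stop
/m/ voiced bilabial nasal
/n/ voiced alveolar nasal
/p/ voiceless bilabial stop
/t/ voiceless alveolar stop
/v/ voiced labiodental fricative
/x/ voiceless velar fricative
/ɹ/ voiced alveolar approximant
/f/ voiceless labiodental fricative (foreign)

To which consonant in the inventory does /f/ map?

/v/ is closest: same manner (fricative), place distance 0 (labiodental→labiodental), voicing differs (+1); total 1. Next closest is /p/ at distance 5.

v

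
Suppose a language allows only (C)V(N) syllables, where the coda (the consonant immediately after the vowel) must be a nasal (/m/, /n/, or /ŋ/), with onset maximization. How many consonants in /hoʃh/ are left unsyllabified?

2

Under (C)V(N), the unsyllabifiable consonants are /ʃ/, /h/ (only a nasal (/m/, /n/, or /ŋ/) is licensed in coda position; onsets are limited to one consonant).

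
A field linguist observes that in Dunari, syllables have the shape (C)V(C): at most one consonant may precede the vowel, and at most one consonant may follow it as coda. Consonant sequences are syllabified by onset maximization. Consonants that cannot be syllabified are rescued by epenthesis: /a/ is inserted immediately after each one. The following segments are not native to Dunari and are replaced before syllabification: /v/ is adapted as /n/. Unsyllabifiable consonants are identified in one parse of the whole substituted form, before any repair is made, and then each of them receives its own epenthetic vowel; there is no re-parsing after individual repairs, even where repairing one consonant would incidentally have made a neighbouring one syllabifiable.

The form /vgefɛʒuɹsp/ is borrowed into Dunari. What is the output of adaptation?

nagefɛʒuɹsapa

Substitution: /v/ → /n/, giving /ngefɛʒuɹsp/.
The consonants /n/, /s/, /p/ cannot be parsed into a legal (C)V(C) syllable (at most one coda consonant is licensed; onsets are limited to one consonant).
Each unlicensed consonant becomes the onset of a new syllable: /n/ → /na/, /s/ → /sa/, /p/ → /pa/.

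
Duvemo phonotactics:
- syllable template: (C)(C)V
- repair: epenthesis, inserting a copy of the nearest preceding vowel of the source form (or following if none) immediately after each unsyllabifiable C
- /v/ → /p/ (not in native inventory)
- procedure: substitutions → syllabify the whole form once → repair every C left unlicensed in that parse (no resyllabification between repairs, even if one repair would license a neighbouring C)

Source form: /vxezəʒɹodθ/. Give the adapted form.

Substitution: /v/ → /p/, giving /pxezəʒɹodθ/.
Under (C)(C)V, the unsyllabifiable consonants are /d/, /θ/ (no codas are permitted; onsets may contain at most 2 consonants).
Epenthesis after each stranded consonant: /d/ → /do/, /θ/ → /θo/.

pxezəʒɹodoθo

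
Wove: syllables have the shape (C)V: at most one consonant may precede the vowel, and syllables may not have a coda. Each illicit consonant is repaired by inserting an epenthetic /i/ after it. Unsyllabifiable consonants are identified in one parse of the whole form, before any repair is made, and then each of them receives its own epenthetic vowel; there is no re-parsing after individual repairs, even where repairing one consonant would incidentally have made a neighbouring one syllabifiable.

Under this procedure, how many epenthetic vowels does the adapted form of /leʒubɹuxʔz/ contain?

4

The unsyllabifiable consonants are /b/, /x/, /ʔ/, /z/; each receives one epenthetic vowel.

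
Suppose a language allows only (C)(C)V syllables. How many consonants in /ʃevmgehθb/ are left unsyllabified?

Syllabifying with onset maximization leaves /v/, /h/, /θ/, /b/ stranded (no codas are permitted; onsets may contain at most 2 consonants).

4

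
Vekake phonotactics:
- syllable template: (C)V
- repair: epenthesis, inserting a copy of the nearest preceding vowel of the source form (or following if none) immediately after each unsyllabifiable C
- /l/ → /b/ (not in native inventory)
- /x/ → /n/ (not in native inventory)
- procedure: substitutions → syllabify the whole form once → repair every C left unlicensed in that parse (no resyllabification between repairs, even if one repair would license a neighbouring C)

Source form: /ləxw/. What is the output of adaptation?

Substitution: /l/ → /b/, /x/ → /n/, giving /bənw/.
Syllabifying with onset maximization leaves /n/, /w/ stranded (no codas are permitted; onsets are limited to one consonant).
Inserting the epenthetic vowel yields /n/ → /nə/, /w/ → /wə/.

bənəwə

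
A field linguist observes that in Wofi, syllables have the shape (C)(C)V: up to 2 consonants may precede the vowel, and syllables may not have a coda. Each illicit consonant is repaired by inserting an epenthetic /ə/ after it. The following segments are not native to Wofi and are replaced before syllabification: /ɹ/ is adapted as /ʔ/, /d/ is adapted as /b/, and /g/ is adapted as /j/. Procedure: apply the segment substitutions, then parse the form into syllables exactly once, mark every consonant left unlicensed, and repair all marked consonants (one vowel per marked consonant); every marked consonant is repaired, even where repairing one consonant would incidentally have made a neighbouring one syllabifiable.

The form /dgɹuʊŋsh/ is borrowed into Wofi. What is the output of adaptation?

bəjʔuʊŋəsəhə

Substitution: /d/ → /b/, /g/ → /j/, /ɹ/ → /ʔ/, giving /bjʔuʊŋsh/.
Syllabifying with onset maximization leaves /b/, /ŋ/, /s/, /h/ stranded (no codas are permitted; onsets may contain at most 2 consonants).
Each unlicensed consonant becomes the onset of a new syllable: /b/ → /bə/, /ŋ/ → /ŋə/, /s/ → /sə/, /h/ → /hə/.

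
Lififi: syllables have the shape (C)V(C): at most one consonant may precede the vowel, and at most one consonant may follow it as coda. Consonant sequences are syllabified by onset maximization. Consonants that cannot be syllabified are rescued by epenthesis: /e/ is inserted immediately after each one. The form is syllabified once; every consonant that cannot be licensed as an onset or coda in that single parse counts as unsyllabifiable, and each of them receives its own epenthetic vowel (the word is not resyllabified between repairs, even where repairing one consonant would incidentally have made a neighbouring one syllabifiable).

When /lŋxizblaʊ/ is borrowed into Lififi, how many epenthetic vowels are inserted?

The unsyllabifiable consonants are /l/, /ŋ/, /b/; each receives one epenthetic vowel.

3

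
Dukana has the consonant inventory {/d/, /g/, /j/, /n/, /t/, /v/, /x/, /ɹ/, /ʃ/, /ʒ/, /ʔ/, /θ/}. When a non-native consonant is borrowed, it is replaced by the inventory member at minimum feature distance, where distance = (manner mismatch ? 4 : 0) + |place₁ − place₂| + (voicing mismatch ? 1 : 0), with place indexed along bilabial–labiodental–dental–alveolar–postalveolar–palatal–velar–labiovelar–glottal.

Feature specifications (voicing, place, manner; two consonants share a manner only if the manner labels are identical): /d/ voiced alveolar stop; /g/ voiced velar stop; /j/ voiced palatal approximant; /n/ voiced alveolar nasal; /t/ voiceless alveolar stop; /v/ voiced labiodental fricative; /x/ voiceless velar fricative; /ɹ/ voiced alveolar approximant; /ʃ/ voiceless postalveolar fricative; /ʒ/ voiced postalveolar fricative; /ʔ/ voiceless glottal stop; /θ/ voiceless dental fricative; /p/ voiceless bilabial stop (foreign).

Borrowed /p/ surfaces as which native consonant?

t

/t/ is closest: same manner (stop), place distance 3 (bilabial→alveolar), same voicing; total 3. Next closest is /d/ at distance 4.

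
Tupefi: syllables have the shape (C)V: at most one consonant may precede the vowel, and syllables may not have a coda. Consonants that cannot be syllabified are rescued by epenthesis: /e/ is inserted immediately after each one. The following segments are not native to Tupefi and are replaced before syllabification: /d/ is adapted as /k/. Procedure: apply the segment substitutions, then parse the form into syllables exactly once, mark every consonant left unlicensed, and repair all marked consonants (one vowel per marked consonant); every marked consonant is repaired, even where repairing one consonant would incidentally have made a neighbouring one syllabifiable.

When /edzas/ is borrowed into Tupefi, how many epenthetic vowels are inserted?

2

After substitution the input is /ekzas/.
The unsyllabifiable consonants are /k/, /s/; each receives one epenthetic vowel.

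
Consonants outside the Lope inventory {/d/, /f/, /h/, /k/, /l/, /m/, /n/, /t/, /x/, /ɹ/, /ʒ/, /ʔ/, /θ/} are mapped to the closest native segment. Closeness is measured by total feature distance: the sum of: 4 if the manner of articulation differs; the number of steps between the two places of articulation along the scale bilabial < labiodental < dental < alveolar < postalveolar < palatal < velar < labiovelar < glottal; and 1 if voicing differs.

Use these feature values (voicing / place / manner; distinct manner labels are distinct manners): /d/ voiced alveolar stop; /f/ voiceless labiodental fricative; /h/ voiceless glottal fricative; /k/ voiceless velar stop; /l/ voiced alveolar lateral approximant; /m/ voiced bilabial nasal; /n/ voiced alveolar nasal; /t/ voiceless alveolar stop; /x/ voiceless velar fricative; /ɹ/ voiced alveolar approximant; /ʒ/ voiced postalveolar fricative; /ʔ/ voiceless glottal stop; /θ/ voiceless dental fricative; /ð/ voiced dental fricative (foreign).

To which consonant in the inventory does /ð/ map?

/θ/ is closest: same manner (fricative), place distance 0 (dental→dental), voicing differs (+1); total 1. Next closest is /f/ at distance 2.

θ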